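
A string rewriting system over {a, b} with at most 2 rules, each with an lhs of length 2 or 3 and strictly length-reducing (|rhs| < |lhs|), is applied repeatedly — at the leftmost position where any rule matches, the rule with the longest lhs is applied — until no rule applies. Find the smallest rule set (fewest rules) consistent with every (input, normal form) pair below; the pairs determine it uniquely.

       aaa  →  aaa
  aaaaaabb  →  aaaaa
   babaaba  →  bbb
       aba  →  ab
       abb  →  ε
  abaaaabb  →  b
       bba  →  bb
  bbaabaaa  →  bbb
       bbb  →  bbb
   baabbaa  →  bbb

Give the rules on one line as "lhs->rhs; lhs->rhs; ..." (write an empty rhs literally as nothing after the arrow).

  | aaa
  | aaaaaabb => aaaaa
  | babaaba => bbaaba => bbaba => bbba => bbb
  | aba => ab

abb->; ba->b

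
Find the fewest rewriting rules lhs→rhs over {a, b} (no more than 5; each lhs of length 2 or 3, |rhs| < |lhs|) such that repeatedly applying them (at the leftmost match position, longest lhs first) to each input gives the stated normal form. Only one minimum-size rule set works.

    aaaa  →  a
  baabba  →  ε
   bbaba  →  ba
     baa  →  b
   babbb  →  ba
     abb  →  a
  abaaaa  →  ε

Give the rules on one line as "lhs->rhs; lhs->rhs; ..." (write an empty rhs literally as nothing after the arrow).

  | aaaa => a
  | baabba => bbba => aba => aa => ε
  | bbaba => aaba => ba
  | baa => b

aa->; aaa->; ab->a; bb->a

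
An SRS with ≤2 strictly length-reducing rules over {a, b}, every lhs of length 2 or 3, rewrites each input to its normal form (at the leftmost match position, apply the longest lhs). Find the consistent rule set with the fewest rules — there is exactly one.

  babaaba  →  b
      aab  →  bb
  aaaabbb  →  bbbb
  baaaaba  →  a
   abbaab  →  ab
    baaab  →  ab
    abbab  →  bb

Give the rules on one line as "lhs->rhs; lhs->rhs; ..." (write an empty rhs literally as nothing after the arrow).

  | babaaba => abaaba => aaaba => baba => aba => aa => b
  | aab => bb
  | aaaabbb => baabbb => aabbb => bbbb
  | baaaaba => aaaaba => baaba => aaba => bba => ba => a

aa->b; ba->a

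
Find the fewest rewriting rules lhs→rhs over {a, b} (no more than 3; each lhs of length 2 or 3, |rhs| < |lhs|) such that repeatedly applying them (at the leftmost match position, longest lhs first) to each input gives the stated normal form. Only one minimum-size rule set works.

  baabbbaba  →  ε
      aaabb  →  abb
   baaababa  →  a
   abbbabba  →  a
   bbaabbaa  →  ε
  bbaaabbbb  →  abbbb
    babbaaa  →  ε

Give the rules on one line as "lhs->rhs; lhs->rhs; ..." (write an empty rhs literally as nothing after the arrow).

  | baabbbaba => aabbbaba => bbbaba => bbaba => baba => aba => aa => ε
  | aaabb => abb
  | baaababa => aaababa => ababa => aaba => ba => a
  | abbbabba => abbabba => ababba => aabba => bba => ba => a

aa->; ba->a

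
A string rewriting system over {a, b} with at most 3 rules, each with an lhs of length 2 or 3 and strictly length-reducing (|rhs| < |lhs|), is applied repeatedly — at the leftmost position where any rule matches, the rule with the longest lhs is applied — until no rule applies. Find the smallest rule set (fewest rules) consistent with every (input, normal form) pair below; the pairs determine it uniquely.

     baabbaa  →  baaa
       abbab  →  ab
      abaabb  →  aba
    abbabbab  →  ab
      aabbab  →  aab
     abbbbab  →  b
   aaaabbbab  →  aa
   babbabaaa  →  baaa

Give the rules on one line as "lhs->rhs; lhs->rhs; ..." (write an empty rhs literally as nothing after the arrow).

abb->; bab->bb; bb->b

  | baabbaa => baaa
  | abbab => ab
  | abaabb => aba
  | abbabbab => abbab => ab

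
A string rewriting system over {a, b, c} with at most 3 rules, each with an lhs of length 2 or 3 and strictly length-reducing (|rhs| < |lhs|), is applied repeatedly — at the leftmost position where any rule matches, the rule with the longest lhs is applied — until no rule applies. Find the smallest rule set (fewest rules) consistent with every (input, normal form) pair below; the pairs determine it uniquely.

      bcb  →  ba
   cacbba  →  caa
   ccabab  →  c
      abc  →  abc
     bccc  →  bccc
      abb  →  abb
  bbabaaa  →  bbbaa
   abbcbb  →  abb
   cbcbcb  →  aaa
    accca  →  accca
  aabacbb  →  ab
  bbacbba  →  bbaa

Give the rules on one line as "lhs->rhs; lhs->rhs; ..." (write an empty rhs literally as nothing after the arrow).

aba->b; cb->a; cbb->

  | bcb => ba
  | cacbba => caa
  | ccabab => ccbb => c
  | abc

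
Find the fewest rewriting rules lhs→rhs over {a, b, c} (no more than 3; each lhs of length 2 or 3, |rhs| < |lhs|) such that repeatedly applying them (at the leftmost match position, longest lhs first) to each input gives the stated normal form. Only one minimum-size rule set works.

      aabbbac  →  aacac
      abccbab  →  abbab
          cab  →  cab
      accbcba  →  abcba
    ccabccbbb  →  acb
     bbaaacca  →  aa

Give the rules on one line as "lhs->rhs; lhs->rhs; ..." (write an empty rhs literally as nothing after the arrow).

baa->a; bbb->c; cc->

  | aabbbac => aacac
  | abccbab => abbab
  | cab
  | accbcba => abcba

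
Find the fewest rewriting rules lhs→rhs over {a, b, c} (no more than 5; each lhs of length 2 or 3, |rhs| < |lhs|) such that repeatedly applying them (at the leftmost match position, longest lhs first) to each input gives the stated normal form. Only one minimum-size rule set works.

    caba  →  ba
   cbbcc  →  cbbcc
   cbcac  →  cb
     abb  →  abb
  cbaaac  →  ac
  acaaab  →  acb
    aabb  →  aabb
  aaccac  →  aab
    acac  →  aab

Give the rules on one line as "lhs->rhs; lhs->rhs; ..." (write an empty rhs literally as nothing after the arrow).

aaa->ac; ca->; cac->ab; cba->c

  | caba => ba
  | cbbcc
  | cbcac => cbab => cb
  | abb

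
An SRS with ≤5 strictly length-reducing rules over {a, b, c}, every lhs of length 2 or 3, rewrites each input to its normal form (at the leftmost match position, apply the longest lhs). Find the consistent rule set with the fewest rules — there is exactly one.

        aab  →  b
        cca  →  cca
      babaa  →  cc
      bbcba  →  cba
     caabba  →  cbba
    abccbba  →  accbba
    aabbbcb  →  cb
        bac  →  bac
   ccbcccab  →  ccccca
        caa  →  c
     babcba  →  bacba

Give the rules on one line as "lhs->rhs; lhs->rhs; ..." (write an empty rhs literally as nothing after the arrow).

  | aab => b
  | cca
  | babaa => baaa => bcc => cc
  | bbcba => bcba => cba

aa->; aaa->cc; ab->a; bc->c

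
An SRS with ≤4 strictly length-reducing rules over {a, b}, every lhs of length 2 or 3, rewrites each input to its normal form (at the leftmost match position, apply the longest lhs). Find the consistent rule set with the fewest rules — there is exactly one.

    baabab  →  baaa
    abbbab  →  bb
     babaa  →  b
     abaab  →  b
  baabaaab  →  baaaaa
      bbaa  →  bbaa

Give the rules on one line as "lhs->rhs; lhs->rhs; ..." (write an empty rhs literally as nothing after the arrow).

aab->aa; ab->; aba->ab

  | baabab => baaab => baaa
  | abbbab => bbab => bb
  | babaa => baba => bab => b
  | abaab => abab => abb => b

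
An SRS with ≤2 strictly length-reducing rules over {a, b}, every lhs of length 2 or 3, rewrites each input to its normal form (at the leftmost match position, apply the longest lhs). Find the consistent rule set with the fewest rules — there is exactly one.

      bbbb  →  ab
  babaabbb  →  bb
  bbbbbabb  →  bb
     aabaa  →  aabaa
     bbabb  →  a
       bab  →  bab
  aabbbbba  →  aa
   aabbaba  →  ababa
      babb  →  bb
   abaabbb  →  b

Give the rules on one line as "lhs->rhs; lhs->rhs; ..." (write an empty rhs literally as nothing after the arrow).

  | bbbb => ab
  | babaabbb => bababb => babb => bb
  | bbbbbabb => abbabb => babb => bb
  | aabaa

abb->b; bbb->a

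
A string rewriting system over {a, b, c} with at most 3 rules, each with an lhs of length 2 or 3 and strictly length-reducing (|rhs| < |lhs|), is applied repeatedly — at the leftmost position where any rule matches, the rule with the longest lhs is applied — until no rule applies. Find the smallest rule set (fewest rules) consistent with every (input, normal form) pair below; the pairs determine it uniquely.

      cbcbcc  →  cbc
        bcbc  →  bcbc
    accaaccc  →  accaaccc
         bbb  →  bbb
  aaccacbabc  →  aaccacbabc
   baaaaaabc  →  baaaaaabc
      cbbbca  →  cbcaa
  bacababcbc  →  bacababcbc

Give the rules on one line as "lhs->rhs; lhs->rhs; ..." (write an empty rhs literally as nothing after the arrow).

  | cbcbcc => cbc
  | bcbc
  | accaaccc
  | bbb

bbc->ca; bcc->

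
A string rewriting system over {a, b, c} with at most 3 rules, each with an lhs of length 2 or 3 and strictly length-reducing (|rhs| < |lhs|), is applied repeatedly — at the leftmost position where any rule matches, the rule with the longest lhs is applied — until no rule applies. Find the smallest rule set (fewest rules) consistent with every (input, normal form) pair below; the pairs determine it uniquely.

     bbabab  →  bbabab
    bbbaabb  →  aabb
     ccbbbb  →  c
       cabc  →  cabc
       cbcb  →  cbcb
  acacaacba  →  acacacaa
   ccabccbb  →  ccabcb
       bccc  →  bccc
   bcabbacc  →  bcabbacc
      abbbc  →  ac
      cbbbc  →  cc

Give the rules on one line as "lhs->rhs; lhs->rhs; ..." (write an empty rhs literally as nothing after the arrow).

acb->ca; bbb->; ccb->c

  | bbabab
  | bbbaabb => aabb
  | ccbbbb => cbbb => c
  | cabc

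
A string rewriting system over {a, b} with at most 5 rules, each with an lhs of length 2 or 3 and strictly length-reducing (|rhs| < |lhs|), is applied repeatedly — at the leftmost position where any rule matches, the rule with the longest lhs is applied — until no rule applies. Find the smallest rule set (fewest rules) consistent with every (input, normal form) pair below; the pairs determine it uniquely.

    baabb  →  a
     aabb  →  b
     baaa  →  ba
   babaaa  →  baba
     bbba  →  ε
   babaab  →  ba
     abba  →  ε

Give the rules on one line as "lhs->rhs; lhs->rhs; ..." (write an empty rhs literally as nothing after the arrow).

  | baabb => bbb => a
  | aabb => bb => b
  | baaa => ba
  | babaaa => baba

aa->; abb->a; bb->b; bbb->a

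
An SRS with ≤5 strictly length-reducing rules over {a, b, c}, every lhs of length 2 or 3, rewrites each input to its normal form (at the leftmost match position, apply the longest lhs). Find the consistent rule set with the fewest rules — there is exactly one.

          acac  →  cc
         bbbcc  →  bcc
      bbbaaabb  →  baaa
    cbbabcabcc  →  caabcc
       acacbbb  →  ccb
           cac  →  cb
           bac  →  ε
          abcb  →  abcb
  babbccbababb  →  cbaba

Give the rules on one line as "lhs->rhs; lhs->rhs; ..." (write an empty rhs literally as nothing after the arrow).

  | acac => cc
  | bbbcc => bcc
  | bbbaaabb => baaabb => baaa
  | cbbabcabcc => cabcabcc => caabcc

ac->b; aca->c; bb->; bca->a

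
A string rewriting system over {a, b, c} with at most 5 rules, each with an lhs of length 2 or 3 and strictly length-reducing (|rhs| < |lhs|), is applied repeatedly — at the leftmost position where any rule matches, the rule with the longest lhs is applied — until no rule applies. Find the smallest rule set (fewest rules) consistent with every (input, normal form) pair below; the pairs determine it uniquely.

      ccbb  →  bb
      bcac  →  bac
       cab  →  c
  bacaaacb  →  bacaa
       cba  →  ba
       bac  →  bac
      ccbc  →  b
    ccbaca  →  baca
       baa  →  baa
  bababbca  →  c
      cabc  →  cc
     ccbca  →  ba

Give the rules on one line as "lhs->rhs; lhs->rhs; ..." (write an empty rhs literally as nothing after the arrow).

  | ccbb => cbb => bb
  | bcac => bac
  | cab => c
  | bacaaacb => bacaaab => bacaa

ab->; bba->c; bc->b; cb->b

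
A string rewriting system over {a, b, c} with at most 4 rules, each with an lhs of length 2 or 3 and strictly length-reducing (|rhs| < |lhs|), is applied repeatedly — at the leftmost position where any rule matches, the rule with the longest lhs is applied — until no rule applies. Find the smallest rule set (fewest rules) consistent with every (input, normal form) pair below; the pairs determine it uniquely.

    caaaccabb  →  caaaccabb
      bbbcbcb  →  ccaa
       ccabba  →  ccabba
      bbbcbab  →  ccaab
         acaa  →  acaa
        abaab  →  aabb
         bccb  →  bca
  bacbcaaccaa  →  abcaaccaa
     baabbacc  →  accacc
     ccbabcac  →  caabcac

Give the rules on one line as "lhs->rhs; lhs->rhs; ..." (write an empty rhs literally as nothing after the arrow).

baa->ab; bbb->cc; cb->a

  | caaaccabb
  | bbbcbcb => cccbcb => ccacb => ccaa
  | ccabba
  | bbbcbab => cccbab => ccaab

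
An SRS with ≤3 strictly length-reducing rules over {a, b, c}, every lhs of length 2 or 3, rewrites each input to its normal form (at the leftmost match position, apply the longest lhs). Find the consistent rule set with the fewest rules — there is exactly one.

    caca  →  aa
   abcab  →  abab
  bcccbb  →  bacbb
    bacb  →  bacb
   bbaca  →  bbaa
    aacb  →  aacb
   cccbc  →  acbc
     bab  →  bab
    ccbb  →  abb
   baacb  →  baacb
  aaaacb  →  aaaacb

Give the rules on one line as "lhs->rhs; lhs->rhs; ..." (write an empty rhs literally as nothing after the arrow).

ca->a; cc->a

  | caca => aca => aa
  | abcab => abab
  | bcccbb => bacbb
  | bacb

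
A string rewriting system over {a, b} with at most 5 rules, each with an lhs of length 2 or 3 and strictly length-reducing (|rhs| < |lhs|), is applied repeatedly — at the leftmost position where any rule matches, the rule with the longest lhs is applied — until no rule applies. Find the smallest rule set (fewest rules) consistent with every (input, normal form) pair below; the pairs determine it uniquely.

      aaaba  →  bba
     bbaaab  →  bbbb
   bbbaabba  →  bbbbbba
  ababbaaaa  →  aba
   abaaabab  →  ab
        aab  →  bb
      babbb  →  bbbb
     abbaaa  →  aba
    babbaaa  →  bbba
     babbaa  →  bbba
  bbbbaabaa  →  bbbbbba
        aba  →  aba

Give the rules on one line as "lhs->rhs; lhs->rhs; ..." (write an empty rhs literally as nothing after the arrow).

  | aaaba => aaba => bba
  | bbaaab => bbaab => bbbb
  | bbbaabba => bbbbbba
  | ababbaaaa => abbbaaaa => abbaaaa => abaaaa => abaaa => abaa => aba

aa->a; aab->bb; abb->ab; bab->bb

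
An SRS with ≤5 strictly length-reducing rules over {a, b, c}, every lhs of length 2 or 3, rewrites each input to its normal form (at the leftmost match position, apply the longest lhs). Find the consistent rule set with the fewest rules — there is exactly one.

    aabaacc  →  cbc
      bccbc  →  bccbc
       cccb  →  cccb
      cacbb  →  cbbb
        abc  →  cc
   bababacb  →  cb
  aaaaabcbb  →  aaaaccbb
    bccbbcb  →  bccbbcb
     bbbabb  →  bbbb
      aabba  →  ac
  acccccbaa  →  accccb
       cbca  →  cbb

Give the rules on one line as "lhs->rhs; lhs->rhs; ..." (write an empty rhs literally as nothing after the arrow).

  | aabaacc => acaacc => abacc => cacc => cbc
  | bccbc
  | cccb
  | cacbb => cbbb

ab->c; ba->; ca->b; cac->cb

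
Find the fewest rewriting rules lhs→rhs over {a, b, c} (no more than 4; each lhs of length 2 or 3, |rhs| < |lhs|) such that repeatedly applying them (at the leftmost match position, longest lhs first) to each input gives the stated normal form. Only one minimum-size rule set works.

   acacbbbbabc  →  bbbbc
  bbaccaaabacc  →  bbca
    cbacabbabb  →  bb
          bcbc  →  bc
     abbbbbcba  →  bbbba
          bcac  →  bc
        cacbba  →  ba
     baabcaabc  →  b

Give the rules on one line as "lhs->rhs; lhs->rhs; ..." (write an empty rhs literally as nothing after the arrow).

  | acacbbbbabc => acbbbbabc => bbbbabc => bbbbc
  | bbaccaaabacc => bbcaaabacc => bbcaaacc => bbcaac => bbca
  | cbacabbabb => acabbabb => abbabb => babb => bb
  | bcbc => bc

ab->; ac->; cb->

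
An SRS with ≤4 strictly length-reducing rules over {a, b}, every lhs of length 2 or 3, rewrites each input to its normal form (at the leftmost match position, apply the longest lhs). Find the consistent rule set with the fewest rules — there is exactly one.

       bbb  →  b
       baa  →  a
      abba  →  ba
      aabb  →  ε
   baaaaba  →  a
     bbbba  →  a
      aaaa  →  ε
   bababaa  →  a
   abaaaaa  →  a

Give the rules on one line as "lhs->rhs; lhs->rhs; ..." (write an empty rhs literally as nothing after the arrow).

  | bbb => b
  | baa => a
  | abba => ba
  | aabb => bb => ε

aa->; ab->; baa->a; bb->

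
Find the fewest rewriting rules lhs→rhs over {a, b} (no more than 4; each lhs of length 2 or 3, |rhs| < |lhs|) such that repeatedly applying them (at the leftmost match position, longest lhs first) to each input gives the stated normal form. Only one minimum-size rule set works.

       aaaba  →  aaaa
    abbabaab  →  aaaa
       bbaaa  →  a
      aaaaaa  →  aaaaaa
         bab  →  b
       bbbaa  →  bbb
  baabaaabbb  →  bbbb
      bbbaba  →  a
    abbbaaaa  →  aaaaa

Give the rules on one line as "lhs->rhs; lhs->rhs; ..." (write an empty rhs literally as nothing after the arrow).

  | aaaba => aaaa
  | abbabaab => ababaab => aabaab => aaaab => aaaa
  | bbaaa => bba => ba => a
  | aaaaaa

ab->a; ba->a; baa->b; bab->b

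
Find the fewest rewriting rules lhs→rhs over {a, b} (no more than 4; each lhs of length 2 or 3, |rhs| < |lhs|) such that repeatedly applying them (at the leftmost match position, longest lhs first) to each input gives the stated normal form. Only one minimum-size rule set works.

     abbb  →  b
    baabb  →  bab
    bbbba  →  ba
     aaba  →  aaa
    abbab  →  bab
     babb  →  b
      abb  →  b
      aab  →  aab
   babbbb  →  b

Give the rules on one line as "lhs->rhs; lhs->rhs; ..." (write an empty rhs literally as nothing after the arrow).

  | abbb => bb => b
  | baabb => bab
  | bbbba => bbba => bba => ba
  | aaba => aaa

aba->aa; abb->b; bb->b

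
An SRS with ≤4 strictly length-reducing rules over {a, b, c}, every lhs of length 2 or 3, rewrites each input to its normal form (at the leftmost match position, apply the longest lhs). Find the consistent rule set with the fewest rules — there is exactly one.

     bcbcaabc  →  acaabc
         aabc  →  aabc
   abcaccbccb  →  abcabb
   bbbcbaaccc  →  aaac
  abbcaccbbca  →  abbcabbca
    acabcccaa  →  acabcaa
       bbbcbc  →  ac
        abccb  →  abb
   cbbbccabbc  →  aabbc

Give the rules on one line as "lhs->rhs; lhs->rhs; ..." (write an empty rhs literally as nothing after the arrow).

ba->a; cb->a; cc->

  | bcbcaabc => bacaabc => acaabc
  | aabc
  | abcaccbccb => abcabccb => abcabb
  | bbbcbaaccc => bbbaaaccc => bbaaaccc => baaaccc => aaaccc => aaac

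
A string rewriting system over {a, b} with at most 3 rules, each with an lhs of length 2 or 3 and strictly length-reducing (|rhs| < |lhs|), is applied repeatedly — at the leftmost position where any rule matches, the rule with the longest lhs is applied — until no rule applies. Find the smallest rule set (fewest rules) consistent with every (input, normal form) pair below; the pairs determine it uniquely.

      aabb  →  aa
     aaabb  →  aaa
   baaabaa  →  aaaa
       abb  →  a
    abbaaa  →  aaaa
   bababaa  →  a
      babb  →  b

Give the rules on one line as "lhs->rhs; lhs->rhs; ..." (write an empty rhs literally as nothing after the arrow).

  | aabb => aab => aa
  | aaabb => aaab => aaa
  | baaabaa => aabaa => aaaa
  | abb => ab => a

ab->a; ba->; bb->b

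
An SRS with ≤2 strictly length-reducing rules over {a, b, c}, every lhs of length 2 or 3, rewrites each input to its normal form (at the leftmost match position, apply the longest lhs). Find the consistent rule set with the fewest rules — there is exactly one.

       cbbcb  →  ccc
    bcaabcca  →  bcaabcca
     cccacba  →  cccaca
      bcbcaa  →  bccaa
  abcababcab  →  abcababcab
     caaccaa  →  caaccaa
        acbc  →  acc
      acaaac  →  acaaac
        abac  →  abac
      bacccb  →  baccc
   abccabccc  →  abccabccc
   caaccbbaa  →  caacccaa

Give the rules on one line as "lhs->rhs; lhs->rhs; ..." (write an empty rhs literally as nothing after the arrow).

cb->c; cbb->cc

  | cbbcb => cccb => ccc
  | bcaabcca
  | cccacba => cccaca
  | bcbcaa => bccaa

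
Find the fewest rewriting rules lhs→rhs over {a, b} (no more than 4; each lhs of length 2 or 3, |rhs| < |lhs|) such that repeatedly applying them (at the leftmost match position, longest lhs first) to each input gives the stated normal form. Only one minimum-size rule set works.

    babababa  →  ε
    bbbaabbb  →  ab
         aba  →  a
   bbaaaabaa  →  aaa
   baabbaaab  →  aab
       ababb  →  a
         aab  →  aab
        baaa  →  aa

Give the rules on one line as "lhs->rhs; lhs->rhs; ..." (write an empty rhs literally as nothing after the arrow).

  | babababa => bababa => baba => ba => ε
  | bbbaabbb => baabbb => abbb => ab
  | aba => a
  | bbaaaabaa => baaabaa => aabaa => aaa

ba->; bb->; bba->b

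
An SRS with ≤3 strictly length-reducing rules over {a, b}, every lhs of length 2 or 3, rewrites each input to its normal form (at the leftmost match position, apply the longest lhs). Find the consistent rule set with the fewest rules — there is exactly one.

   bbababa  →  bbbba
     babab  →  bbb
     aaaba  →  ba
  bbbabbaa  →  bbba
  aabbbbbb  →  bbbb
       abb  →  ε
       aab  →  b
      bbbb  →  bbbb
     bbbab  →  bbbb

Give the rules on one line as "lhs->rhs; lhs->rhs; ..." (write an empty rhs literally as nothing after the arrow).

  | bbababa => bbbaba => bbbba
  | babab => bbab => bbb
  | aaaba => aaba => aba => ba
  | bbbabbaa => bbbaa => bbba

aa->a; ab->b; abb->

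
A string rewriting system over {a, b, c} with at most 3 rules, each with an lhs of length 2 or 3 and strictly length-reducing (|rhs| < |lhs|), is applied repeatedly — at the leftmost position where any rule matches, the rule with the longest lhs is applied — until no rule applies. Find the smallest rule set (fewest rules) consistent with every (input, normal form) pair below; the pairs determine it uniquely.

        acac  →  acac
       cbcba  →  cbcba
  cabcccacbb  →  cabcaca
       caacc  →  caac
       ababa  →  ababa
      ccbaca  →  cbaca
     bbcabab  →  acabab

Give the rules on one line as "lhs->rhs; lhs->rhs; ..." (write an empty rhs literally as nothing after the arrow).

  | acac
  | cbcba
  | cabcccacbb => cabccacbb => cabcacbb => cabcaca
  | caacc => caac

bb->a; cc->c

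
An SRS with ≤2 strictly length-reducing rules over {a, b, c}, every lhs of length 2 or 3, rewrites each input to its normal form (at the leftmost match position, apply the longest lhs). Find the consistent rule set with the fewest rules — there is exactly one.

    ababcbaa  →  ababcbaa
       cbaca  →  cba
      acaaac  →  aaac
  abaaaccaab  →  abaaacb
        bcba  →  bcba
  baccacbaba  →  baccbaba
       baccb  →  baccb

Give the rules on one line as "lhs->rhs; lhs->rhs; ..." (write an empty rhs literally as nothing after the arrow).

  | ababcbaa
  | cbaca => cba
  | acaaac => aaac
  | abaaaccaab => abaaacab => abaaacb

ca->; cab->cb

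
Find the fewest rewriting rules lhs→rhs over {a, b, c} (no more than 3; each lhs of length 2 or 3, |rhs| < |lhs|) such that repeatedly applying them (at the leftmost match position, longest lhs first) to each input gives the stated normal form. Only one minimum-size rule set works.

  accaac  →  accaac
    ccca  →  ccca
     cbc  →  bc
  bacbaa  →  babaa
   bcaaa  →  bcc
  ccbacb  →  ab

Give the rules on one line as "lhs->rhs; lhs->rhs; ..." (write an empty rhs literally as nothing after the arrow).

  | accaac
  | ccca
  | cbc => bc
  | bacbaa => babaa

aaa->c; cb->b; ccb->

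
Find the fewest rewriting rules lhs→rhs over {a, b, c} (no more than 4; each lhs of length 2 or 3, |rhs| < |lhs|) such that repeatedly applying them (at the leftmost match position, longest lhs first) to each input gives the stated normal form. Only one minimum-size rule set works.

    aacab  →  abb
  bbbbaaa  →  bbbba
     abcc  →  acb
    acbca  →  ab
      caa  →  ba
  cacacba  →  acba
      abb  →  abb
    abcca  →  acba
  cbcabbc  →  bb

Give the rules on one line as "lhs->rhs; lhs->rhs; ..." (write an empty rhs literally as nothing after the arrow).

aa->a; bc->; bcc->cb; ca->b

  | aacab => acab => abb
  | bbbbaaa => bbbbaa => bbbba
  | abcc => acb
  | acbca => aca => ab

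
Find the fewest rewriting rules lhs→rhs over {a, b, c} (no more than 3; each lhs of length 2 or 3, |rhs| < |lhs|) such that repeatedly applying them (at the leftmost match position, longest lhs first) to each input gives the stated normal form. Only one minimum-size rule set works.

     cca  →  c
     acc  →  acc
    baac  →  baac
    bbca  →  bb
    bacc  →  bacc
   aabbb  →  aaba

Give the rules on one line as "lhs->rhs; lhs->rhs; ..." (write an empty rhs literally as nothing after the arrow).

  | cca => c
  | acc
  | baac
  | bbca => bb

bbb->ba; ca->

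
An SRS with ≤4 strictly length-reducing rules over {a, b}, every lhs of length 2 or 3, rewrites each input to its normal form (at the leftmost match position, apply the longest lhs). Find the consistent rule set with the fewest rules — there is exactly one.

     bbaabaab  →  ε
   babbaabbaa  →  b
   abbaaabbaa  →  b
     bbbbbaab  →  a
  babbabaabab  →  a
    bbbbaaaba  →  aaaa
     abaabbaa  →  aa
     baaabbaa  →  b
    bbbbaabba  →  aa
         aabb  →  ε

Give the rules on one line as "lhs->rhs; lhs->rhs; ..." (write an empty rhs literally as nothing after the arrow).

ab->; ba->b; bab->; bbb->aa

  | bbaabaab => bbabaab => baab => bab => ε
  | babbaabbaa => baabbaa => babbaa => baa => ba => b
  | abbaaabbaa => baaabbaa => baabbaa => babbaa => baa => ba => b
  | bbbbbaab => aabbaab => abaab => aab => a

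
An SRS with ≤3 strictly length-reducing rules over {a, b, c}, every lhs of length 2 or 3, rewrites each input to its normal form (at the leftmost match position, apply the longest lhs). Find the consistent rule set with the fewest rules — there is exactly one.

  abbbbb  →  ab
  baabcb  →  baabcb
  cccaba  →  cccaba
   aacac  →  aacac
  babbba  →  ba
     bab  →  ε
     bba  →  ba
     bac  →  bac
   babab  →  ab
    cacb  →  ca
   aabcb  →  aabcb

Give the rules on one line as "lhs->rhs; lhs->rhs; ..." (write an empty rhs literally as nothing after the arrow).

acb->a; bab->; bb->b

  | abbbbb => abbbb => abbb => abb => ab
  | baabcb
  | cccaba
  | aacac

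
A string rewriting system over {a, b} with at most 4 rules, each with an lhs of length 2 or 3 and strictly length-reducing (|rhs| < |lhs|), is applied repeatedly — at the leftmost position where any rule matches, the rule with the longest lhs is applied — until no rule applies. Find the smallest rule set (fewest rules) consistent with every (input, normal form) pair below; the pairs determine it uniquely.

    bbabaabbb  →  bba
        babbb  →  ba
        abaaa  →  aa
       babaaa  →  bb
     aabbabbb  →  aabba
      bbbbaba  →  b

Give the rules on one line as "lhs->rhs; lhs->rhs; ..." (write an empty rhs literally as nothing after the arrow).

  | bbabaabbb => bbabbb => bba
  | babbb => ba
  | abaaa => aa
  | babaaa => baa => bb

aba->; baa->bb; bbb->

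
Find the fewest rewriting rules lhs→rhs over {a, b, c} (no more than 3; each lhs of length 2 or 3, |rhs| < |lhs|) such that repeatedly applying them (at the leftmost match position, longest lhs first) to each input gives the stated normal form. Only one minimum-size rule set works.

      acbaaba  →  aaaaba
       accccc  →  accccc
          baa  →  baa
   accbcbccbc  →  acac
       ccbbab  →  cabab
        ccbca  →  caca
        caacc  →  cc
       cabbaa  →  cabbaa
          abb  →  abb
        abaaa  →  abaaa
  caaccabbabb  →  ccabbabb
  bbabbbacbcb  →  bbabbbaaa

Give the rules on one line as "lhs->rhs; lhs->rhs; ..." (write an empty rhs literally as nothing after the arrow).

  | acbaaba => aaaaba
  | accccc
  | baa
  | accbcbccbc => acacbccbc => acaaccbc => accbc => acac

caa->; cb->a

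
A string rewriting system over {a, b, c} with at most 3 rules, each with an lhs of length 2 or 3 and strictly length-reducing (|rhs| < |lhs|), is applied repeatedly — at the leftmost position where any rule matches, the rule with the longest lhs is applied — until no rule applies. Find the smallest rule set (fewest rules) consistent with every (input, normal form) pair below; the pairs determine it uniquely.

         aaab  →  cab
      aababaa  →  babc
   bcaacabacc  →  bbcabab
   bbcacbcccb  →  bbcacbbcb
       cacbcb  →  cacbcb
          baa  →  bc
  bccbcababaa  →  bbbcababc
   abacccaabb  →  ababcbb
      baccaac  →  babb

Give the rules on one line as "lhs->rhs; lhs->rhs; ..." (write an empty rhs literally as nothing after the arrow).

  | aaab => cab
  | aababaa => babaa => babc
  | bcaacabacc => bcccabacc => bbcabacc => bbcabab
  | bbcacbcccb => bbcacbbcb

aa->c; aab->b; cc->b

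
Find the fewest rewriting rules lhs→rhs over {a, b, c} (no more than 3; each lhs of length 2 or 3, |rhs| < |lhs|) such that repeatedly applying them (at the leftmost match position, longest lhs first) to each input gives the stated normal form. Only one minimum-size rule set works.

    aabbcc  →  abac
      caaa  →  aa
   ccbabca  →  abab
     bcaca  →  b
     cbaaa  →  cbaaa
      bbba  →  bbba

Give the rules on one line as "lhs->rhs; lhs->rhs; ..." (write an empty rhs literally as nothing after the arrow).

abb->bc; ca->; cc->a

  | aabbcc => abccc => abac
  | caaa => aa
  | ccbabca => ababca => abab
  | bcaca => bca => b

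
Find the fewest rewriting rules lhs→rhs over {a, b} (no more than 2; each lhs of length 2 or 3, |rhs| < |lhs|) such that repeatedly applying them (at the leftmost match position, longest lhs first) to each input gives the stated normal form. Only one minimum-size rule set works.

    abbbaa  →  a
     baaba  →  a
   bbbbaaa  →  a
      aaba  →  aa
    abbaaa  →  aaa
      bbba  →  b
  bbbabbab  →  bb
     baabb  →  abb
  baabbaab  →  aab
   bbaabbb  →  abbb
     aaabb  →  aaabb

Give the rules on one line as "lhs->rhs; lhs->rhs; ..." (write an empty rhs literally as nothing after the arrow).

  | abbbaa => aba => a
  | baaba => aba => a
  | bbbbaaa => bbaa => a
  | aaba => aa

ba->; bba->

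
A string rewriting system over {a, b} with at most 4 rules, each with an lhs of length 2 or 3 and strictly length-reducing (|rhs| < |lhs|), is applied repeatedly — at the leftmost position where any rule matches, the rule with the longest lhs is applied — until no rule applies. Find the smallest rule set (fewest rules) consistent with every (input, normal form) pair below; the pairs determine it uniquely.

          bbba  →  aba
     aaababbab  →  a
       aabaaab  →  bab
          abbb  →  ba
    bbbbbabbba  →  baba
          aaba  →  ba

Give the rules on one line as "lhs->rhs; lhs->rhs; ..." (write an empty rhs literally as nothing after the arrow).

  | bbba => aba
  | aaababbab => babbab => baaab => bb => a
  | aabaaab => baaaab => bab
  | abbb => aab => ba

aa->a; aaa->; aab->ba; bb->a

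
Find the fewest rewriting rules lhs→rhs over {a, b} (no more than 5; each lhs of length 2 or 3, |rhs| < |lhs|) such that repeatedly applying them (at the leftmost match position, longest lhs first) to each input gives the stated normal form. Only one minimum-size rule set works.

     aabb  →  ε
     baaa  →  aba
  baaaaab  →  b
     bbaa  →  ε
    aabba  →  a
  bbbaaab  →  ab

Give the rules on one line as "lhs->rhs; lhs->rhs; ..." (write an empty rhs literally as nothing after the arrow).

aa->; baa->ab; bab->b; bb->

  | aabb => bb => ε
  | baaa => aba
  | baaaaab => abaaab => aabab => bab => b
  | bbaa => aa => ε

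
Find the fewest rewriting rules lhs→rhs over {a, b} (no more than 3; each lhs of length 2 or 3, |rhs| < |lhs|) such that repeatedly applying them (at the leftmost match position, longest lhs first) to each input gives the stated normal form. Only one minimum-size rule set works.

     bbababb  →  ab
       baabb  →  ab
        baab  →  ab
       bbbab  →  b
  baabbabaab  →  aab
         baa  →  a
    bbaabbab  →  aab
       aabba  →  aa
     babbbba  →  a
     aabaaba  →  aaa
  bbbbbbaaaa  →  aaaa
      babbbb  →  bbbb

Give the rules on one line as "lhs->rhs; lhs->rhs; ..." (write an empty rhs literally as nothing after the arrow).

abb->ab; ba->; bba->a

  | bbababb => ababb => abb => ab
  | baabb => abb => ab
  | baab => ab
  | bbbab => bab => b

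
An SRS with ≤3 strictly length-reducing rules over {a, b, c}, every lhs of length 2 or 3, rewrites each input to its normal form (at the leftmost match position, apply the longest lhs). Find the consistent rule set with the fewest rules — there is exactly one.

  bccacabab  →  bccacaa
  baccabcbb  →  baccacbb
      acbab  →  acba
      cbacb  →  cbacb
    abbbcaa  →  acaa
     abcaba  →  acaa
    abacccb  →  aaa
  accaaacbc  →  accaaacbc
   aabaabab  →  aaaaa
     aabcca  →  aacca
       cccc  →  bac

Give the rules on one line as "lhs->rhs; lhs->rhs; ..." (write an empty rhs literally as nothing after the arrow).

  | bccacabab => bccacaab => bccacaa
  | baccabcbb => baccacbb
  | acbab => acba
  | cbacb

ab->a; ccc->ba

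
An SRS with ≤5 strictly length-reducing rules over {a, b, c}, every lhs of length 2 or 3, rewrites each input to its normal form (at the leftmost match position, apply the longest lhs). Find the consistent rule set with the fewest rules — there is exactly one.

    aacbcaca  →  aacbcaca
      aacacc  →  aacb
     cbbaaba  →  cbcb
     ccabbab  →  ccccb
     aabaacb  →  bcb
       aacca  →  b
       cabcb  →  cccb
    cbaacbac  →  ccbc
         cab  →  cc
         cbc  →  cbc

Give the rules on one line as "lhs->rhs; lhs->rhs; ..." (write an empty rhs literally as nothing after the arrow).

  | aacbcaca
  | aacacc => aacb
  | cbbaaba => cbcaba => cbcb
  | ccabbab => cccbab => ccccb

ab->c; aba->b; acc->b; ba->c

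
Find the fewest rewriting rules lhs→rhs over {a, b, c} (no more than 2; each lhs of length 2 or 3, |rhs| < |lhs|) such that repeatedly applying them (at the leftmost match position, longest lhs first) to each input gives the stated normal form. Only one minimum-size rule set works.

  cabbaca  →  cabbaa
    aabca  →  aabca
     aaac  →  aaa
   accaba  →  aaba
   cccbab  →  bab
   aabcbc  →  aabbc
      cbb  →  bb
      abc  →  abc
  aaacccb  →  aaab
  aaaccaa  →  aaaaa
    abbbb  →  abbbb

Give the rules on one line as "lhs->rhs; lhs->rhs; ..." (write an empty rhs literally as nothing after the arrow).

ac->a; cb->b

  | cabbaca => cabbaa
  | aabca
  | aaac => aaa
  | accaba => acaba => aaba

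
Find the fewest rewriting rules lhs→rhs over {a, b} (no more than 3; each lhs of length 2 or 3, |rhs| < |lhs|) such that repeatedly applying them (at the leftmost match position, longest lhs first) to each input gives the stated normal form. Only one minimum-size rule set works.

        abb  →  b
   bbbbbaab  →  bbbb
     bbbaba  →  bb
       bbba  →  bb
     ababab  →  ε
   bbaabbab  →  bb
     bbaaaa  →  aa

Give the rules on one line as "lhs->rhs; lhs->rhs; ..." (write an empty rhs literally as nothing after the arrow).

  | abb => b
  | bbbbbaab => bbbbab => bbbb
  | bbbaba => bbba => bb
  | bbba => bb

ab->; ba->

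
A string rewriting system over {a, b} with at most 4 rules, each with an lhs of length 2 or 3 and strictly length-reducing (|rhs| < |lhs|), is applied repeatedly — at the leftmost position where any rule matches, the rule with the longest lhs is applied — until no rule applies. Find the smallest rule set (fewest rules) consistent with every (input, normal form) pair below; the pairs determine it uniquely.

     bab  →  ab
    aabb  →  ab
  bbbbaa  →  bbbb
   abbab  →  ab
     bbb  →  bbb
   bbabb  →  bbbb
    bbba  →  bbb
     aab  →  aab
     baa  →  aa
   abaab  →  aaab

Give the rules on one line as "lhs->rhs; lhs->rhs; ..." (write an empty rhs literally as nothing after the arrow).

  | bab => ab
  | aabb => ab
  | bbbbaa => bbbba => bbbb
  | abbab => bab => ab

abb->b; ba->a; bba->bb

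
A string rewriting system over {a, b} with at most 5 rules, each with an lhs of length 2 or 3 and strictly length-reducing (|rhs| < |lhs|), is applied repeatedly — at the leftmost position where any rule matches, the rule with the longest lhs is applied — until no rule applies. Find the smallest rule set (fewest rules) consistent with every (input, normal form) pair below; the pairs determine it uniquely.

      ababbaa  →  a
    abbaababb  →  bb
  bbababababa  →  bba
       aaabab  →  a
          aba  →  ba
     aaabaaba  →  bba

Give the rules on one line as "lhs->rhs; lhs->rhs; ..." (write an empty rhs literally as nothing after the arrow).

  | ababbaa => babbaa => bbbaa => aaaa => aaa => aa => a
  | abbaababb => bbaababb => bbbbabb => aababb => bbabb => bbbb => aab => bb
  | bbababababa => bbbabababa => aaabababa => aabababa => bbababa => bbbaba => aaaba => aaba => bba
  | aaabab => aabab => bbab => bbb => aa => a

aa->a; aab->bb; ab->b; bbb->aa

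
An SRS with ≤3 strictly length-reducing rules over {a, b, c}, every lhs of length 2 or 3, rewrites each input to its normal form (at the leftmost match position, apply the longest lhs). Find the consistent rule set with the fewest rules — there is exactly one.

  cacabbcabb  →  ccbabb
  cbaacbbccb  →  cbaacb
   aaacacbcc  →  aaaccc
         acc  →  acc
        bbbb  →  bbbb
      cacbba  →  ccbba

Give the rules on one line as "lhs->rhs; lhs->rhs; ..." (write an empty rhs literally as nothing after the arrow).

bc->; ca->c

  | cacabbcabb => ccabbcabb => ccbbcabb => ccbabb
  | cbaacbbccb => cbaacbcb => cbaacb
  | aaacacbcc => aaaccbcc => aaaccc
  | acc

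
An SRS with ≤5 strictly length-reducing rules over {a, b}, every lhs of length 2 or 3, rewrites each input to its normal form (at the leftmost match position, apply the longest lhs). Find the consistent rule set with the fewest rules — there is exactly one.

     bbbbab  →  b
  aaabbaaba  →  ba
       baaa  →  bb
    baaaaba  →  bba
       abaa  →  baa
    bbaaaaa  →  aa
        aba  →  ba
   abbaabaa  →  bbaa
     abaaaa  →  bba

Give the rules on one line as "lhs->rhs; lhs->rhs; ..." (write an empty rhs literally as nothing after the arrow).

aaa->b; ab->b; bab->b; bbb->

  | bbbbab => bab => b
  | aaabbaaba => bbbaaba => aaba => aba => ba
  | baaa => bb
  | baaaaba => bbaba => bba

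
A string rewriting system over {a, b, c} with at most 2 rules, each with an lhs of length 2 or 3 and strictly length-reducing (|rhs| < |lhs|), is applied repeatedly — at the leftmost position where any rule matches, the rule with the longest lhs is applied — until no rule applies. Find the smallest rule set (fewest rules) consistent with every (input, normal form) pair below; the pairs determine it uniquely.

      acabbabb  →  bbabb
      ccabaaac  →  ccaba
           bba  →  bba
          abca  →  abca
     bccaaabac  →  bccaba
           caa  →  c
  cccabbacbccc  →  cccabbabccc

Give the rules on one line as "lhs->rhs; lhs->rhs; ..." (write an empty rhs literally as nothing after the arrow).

  | acabbabb => aabbabb => bbabb
  | ccabaaac => ccabac => ccaba
  | bba
  | abca

aa->; ac->a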